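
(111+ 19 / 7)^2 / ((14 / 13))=4118504 / 343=12007.30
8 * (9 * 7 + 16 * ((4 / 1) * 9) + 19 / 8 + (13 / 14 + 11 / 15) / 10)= 2694473 / 525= 5132.33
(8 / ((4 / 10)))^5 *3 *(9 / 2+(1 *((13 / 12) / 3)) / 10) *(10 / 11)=1306400000 / 33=39587878.79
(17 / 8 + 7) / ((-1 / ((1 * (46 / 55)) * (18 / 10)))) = -15111 / 1100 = -13.74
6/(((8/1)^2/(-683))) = -2049/32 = -64.03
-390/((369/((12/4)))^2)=-130/5043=-0.03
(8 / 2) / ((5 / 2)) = 8 / 5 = 1.60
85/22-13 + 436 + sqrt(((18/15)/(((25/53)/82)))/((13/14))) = 2 * sqrt(5932290)/325 + 9391/22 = 441.85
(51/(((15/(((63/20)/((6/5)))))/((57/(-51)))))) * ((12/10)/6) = -399/200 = -2.00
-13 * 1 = -13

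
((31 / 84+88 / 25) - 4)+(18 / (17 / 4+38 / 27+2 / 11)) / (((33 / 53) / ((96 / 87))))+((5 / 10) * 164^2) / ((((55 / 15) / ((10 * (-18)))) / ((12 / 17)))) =-5259187633614169 / 11285805300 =-466000.21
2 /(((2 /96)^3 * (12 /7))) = 129024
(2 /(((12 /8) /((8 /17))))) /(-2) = -16 /51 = -0.31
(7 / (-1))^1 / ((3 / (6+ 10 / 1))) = -112 / 3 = -37.33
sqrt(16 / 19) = 4 *sqrt(19) / 19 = 0.92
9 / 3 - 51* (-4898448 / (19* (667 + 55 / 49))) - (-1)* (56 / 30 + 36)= 91999811383 / 4665165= 19720.59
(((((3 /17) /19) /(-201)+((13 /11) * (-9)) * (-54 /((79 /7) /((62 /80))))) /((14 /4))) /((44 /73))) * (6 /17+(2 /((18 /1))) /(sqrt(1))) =76889561621869 /8862153105960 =8.68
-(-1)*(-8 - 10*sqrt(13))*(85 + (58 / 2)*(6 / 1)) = -2590*sqrt(13) - 2072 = -11410.38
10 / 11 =0.91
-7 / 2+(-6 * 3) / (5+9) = -67 / 14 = -4.79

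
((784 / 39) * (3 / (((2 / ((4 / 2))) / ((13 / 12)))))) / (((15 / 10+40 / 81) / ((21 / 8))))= 27783 / 323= 86.02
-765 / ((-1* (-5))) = -153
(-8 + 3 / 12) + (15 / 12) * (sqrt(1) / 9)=-137 / 18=-7.61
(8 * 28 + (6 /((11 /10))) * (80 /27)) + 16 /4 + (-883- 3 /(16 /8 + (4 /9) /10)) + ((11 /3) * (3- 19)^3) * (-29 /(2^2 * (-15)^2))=-106817003 /683100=-156.37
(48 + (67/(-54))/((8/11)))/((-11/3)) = -19999/1584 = -12.63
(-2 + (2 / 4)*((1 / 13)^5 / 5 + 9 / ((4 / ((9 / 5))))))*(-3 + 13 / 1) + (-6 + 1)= -7054563 / 1485172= -4.75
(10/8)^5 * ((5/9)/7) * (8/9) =15625/72576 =0.22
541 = 541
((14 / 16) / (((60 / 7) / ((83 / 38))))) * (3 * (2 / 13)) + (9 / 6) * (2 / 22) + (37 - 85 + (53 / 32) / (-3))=-31503817 / 652080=-48.31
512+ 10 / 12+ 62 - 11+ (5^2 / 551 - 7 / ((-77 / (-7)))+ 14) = 20991995 / 36366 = 577.24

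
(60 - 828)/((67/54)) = -41472/67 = -618.99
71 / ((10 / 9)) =639 / 10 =63.90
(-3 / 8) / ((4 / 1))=-3 / 32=-0.09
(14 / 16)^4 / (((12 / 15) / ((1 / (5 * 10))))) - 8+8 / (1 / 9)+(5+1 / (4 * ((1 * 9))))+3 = 106230889 / 1474560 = 72.04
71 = 71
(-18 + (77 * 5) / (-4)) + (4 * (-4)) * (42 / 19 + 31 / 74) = -439575 / 2812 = -156.32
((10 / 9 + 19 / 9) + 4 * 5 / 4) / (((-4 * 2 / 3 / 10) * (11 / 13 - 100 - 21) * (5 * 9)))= 481 / 84348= 0.01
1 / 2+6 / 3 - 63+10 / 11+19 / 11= -1273 / 22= -57.86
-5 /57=-0.09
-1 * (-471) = 471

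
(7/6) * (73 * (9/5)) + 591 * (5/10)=2244/5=448.80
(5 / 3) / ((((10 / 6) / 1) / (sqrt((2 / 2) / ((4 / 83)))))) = sqrt(83) / 2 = 4.56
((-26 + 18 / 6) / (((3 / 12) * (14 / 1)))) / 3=-46 / 21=-2.19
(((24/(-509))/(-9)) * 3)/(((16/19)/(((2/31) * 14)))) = 266/15779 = 0.02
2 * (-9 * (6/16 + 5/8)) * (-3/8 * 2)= 27/2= 13.50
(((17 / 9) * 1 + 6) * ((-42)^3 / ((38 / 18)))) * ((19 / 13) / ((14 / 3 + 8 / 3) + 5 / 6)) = -644112 / 13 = -49547.08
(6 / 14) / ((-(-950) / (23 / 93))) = 23 / 206150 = 0.00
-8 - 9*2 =-26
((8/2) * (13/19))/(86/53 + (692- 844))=-1378/75715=-0.02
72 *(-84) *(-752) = 4548096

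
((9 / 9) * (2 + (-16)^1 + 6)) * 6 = -48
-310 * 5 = -1550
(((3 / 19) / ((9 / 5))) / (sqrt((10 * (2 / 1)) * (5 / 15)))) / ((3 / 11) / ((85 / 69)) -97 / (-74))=34595 * sqrt(15) / 6042741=0.02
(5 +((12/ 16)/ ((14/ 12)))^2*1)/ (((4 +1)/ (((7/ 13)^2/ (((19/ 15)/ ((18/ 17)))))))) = 28647/ 109174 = 0.26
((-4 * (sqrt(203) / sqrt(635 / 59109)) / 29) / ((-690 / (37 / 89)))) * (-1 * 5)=-74 * sqrt(7619445645) / 113086515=-0.06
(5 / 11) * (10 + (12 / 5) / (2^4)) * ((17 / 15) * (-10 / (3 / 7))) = -24157 / 198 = -122.01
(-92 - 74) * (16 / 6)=-1328 / 3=-442.67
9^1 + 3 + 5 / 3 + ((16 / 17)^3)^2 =1039971977 / 72412707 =14.36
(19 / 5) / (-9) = -19 / 45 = -0.42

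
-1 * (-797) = 797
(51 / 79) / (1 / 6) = 306 / 79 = 3.87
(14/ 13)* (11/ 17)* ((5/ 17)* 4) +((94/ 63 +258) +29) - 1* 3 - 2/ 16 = 541902845/ 1893528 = 286.19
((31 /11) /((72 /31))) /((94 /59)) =56699 /74448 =0.76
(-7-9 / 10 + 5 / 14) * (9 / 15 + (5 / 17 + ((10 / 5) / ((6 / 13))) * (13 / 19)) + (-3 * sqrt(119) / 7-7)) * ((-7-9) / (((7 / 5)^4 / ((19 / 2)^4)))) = -12901779000 * sqrt(119) / 117649-32805225200 / 40817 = -2000000.26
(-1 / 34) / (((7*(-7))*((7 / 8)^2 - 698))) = -32 / 37170959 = -0.00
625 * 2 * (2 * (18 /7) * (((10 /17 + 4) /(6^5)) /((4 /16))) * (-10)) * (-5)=812500 /1071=758.64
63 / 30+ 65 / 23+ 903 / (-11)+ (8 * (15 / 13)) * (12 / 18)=-2335551 / 32890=-71.01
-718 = -718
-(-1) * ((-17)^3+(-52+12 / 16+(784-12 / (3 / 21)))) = -4264.25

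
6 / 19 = 0.32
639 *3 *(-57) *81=-8850789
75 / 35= 15 / 7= 2.14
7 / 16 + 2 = 39 / 16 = 2.44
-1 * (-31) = 31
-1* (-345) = 345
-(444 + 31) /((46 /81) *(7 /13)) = -500175 /322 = -1553.34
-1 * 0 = 0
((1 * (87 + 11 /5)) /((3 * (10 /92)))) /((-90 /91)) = -933478 /3375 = -276.59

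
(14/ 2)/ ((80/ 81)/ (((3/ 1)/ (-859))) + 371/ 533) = -906633/ 36537607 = -0.02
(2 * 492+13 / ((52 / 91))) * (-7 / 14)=-503.38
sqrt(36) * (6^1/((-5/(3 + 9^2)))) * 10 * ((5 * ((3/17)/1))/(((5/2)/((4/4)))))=-36288/17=-2134.59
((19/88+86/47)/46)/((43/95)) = 803795/8181008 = 0.10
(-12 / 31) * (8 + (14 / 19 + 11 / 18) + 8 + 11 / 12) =-403 / 57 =-7.07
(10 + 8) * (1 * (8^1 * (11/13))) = 1584/13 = 121.85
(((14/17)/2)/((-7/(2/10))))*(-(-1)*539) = -539/85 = -6.34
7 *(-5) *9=-315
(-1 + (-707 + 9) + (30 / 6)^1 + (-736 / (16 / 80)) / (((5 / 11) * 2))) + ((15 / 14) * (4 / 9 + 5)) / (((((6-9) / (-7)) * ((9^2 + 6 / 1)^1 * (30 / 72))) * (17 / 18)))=-2337610 / 493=-4741.60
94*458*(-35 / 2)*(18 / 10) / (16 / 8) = -678069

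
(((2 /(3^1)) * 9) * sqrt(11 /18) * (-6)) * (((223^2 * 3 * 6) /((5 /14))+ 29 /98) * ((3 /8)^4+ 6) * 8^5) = -726754736221272 * sqrt(22) /245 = -13913395380810.50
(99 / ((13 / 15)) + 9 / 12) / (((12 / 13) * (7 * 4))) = 1993 / 448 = 4.45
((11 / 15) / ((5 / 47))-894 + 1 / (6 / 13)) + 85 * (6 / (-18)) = -136991 / 150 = -913.27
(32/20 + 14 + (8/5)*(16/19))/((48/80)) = 1610/57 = 28.25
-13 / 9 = -1.44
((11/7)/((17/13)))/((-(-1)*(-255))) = -143/30345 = -0.00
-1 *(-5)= 5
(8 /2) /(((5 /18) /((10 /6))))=24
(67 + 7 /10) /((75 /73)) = 65.89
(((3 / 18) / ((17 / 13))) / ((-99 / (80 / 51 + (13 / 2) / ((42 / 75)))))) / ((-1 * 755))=0.00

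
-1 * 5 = -5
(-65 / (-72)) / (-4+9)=13 / 72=0.18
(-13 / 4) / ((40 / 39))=-507 / 160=-3.17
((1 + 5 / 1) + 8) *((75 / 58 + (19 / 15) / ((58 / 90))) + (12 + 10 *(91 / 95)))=191597 / 551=347.73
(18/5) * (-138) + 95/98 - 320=-815.83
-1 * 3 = -3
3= 3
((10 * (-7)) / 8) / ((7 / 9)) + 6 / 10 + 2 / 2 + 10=7 / 20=0.35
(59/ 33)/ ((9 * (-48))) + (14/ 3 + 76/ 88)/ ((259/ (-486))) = -38331521/ 3692304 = -10.38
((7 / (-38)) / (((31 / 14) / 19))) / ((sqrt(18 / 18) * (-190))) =0.01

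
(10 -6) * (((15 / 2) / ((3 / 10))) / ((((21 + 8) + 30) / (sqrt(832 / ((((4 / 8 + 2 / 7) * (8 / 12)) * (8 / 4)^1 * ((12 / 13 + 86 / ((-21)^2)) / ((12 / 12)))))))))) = 21840 * sqrt(740355) / 416009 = 45.17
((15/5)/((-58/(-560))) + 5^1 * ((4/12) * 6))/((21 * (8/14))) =565/174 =3.25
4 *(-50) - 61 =-261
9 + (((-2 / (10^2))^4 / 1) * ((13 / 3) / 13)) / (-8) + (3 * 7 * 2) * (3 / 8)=3712499999 / 150000000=24.75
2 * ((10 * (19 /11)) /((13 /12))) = 4560 /143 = 31.89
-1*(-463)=463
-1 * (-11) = 11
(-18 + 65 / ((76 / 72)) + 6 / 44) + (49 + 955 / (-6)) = -41665 / 627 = -66.45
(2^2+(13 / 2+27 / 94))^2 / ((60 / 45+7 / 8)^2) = 148060224 / 6205081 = 23.86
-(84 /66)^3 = -2744 /1331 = -2.06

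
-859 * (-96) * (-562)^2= 26045759616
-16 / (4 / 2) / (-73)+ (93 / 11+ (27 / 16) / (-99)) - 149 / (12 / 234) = -3383641 / 1168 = -2896.95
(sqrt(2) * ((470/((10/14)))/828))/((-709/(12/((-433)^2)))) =-658 * sqrt(2)/9172149369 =-0.00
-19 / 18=-1.06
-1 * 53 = -53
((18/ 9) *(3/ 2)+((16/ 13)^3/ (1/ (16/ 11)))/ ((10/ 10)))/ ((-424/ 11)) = -138037/ 931528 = -0.15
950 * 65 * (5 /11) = 308750 /11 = 28068.18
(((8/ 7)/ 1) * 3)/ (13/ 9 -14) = -216/ 791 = -0.27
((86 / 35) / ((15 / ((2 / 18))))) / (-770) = -43 / 1819125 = -0.00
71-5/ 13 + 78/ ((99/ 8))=76.92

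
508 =508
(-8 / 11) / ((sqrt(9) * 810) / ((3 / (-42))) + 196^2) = -2 / 12089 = -0.00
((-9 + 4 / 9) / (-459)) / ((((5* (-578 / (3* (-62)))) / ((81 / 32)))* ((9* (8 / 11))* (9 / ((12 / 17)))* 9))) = 26257 / 6494592960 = 0.00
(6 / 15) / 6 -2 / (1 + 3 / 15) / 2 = -23 / 30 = -0.77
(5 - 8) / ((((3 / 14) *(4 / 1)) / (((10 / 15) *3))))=-7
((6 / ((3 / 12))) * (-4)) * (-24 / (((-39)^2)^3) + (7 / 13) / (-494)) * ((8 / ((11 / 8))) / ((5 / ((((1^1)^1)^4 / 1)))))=9949709312 / 81713049561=0.12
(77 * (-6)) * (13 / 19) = -6006 / 19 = -316.11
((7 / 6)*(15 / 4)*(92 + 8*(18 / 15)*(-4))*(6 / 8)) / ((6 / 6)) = 1407 / 8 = 175.88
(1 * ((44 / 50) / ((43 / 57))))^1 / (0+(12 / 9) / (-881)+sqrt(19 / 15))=13257288 / 9511835855+2919917682 * sqrt(285) / 47559179275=1.04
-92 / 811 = -0.11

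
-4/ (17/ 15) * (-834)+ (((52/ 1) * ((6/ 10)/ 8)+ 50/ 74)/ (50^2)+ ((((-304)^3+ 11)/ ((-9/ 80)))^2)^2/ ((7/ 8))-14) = 3210132157719587873012619449906030721541774987/ 722202075000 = 4444922368465346590166775000000000.00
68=68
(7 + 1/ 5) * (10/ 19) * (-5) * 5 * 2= -3600/ 19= -189.47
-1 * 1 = -1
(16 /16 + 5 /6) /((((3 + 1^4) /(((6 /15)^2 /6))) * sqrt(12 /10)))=11 * sqrt(30) /5400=0.01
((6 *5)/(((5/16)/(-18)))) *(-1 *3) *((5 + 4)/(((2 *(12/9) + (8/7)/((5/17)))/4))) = 1224720/43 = 28481.86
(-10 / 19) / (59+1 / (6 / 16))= -6 / 703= -0.01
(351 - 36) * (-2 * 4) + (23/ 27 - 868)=-91453/ 27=-3387.15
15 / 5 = 3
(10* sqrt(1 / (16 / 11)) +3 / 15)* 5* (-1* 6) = -75* sqrt(11) - 6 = -254.75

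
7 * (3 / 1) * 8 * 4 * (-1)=-672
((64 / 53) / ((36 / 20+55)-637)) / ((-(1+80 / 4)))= 320 / 3228813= 0.00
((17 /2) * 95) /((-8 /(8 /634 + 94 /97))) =-24375195 /245992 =-99.09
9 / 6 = 3 / 2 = 1.50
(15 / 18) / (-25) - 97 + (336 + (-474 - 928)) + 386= -23311 / 30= -777.03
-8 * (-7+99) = -736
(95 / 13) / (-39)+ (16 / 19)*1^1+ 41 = 401260 / 9633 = 41.65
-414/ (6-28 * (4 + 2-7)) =-207/ 17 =-12.18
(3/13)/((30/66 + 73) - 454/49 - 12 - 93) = -1617/285961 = -0.01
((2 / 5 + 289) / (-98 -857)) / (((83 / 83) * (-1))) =1447 / 4775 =0.30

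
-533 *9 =-4797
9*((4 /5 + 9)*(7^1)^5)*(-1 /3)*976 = -2411333904 /5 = -482266780.80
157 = 157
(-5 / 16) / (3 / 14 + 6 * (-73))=0.00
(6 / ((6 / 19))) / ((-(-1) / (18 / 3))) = 114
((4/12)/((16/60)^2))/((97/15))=1125/1552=0.72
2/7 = 0.29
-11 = -11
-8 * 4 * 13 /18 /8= -26 /9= -2.89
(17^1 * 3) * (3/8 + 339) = 138465/8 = 17308.12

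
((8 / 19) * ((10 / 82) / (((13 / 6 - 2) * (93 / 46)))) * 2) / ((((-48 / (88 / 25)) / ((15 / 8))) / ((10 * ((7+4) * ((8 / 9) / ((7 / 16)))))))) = -14248960 / 1521387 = -9.37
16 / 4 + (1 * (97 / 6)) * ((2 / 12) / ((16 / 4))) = 673 / 144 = 4.67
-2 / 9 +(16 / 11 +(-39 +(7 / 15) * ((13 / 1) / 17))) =-314812 / 8415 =-37.41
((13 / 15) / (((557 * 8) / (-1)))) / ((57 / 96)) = -52 / 158745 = -0.00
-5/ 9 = -0.56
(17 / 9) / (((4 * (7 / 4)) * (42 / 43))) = 731 / 2646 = 0.28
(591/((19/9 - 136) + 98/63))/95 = -1773/37715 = -0.05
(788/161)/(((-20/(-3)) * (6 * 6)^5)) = 197/16225090560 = 0.00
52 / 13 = 4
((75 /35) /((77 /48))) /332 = 180 /44737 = 0.00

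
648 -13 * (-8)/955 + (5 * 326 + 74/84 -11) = 90969073/40110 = 2267.99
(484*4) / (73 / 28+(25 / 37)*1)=2005696 / 3401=589.74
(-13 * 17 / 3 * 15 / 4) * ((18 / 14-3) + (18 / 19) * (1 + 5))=-1096.69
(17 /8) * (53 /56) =901 /448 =2.01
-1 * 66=-66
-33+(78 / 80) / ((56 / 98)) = -5007 / 160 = -31.29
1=1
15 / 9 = 5 / 3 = 1.67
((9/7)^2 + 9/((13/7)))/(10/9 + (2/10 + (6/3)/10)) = 46575/10829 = 4.30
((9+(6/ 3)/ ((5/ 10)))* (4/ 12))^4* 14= 399854/ 81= 4936.47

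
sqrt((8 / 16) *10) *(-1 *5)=-5 *sqrt(5)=-11.18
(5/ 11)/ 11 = 5/ 121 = 0.04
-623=-623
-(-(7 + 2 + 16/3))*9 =129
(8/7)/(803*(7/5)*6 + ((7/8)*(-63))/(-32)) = 10240/60452427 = 0.00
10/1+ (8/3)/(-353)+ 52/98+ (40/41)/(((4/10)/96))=520541732/2127531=244.67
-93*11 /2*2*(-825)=843975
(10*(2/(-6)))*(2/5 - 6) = 56/3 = 18.67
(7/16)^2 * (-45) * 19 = -41895/256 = -163.65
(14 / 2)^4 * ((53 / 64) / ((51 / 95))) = 3703.75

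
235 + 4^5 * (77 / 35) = 2487.80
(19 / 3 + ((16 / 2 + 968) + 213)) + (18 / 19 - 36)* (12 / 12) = 1160.28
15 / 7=2.14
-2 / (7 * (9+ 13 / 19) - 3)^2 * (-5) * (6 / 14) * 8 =86640 / 10607527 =0.01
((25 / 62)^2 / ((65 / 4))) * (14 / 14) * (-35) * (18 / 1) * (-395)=31106250 / 12493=2489.89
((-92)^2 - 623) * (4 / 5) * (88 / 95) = 2760032 / 475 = 5810.59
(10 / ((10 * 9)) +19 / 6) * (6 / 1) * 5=295 / 3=98.33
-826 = -826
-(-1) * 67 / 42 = 67 / 42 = 1.60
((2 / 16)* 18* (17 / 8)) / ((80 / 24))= 459 / 320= 1.43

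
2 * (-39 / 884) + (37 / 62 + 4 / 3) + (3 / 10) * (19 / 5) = 235717 / 79050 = 2.98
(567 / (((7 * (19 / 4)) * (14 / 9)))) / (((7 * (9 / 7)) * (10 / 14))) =162 / 95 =1.71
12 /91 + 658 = 59890 /91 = 658.13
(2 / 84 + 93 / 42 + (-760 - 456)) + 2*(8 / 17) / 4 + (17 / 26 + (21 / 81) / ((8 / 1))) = -405273031 / 334152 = -1212.84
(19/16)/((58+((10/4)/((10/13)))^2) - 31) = 19/601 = 0.03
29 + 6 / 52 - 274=-6367 / 26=-244.88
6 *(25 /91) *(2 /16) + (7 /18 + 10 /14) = 4289 /3276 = 1.31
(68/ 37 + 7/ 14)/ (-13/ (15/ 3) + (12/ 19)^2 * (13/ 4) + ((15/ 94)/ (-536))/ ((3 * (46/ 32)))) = -22616417155/ 12611801944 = -1.79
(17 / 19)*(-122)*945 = -1959930 / 19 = -103154.21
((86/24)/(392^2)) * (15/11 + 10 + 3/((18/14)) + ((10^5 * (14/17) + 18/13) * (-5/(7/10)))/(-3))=5978712561/1307450144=4.57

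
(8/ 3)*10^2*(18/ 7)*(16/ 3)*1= 25600/ 7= 3657.14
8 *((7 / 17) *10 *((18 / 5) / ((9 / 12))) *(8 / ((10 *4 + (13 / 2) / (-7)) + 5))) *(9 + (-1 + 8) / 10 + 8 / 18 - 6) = 118.95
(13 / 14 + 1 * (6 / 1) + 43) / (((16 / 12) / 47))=98559 / 56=1759.98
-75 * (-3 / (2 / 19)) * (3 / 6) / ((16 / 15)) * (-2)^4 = 64125 / 4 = 16031.25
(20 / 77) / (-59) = -20 / 4543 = -0.00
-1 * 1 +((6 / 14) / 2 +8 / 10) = 1 / 70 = 0.01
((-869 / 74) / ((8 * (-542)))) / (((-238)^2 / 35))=4345 / 2596431488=0.00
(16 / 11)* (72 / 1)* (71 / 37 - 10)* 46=-15844608 / 407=-38930.24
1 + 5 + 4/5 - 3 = 19/5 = 3.80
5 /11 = 0.45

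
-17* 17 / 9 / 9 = -289 / 81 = -3.57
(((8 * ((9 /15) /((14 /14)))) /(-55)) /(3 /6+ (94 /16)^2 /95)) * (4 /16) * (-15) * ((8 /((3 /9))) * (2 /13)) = 1050624 /750607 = 1.40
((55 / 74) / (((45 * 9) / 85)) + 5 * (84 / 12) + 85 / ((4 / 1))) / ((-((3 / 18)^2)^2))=-2704780 / 37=-73102.16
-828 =-828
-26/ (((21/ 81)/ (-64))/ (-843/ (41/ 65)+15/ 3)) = -8545712.61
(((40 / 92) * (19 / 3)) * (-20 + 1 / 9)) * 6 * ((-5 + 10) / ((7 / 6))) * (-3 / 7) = 680200 / 1127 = 603.55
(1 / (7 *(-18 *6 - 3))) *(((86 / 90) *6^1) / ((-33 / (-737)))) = -0.16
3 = 3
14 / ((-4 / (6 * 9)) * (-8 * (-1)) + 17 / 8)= 9.14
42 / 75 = 0.56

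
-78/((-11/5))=390/11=35.45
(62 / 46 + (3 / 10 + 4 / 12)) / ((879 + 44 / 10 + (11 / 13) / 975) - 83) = 1155115 / 466673726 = 0.00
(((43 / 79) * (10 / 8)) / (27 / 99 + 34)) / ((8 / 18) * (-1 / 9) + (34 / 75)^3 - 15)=-2993203125 / 2255045220116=-0.00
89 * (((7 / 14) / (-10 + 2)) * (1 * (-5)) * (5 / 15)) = 9.27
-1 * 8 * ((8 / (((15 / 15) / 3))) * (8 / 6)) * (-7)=1792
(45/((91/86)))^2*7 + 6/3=14979266/1183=12662.10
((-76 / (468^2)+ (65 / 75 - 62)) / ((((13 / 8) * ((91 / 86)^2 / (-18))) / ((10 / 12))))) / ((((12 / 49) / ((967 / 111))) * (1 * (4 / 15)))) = 149628957599785 / 2225530242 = 67232.95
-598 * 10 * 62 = -370760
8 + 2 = 10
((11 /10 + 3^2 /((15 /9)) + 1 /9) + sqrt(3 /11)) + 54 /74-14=-4435 /666 + sqrt(33) /11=-6.14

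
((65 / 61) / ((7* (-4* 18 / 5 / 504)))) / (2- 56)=325 / 3294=0.10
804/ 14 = 402/ 7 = 57.43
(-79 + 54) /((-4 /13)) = 325 /4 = 81.25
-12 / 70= -6 / 35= -0.17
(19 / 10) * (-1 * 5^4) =-2375 / 2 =-1187.50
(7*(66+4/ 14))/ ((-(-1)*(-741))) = -464/ 741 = -0.63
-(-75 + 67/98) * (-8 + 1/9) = -517093/882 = -586.27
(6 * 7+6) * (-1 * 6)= -288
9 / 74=0.12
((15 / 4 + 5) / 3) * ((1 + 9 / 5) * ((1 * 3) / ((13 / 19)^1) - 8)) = -2303 / 78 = -29.53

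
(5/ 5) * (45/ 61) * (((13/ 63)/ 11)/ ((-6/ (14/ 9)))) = -65/ 18117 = -0.00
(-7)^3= -343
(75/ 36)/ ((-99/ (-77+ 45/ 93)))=14825/ 9207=1.61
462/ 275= 1.68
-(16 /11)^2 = -256 /121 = -2.12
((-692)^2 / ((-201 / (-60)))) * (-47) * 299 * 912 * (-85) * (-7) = -73033654875417600 / 67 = -1090054550379367.16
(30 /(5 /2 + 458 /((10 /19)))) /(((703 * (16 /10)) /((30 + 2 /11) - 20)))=7000 /22495297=0.00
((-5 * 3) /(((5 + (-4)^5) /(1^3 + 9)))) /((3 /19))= 0.93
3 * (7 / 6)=7 / 2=3.50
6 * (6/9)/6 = 2/3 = 0.67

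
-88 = -88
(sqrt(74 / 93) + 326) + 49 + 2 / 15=376.03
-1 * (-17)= 17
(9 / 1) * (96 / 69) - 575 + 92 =-10821 / 23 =-470.48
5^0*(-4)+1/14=-55/14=-3.93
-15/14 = -1.07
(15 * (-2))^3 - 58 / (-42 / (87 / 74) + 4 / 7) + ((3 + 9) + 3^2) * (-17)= -97603889 / 3568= -27355.35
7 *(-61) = -427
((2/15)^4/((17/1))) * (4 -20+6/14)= -1744/6024375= -0.00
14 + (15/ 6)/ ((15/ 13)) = 97/ 6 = 16.17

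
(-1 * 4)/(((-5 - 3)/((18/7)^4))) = 21.86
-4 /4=-1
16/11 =1.45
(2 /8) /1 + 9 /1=37 /4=9.25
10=10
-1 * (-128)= 128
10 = 10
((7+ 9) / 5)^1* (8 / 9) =128 / 45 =2.84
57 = 57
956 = 956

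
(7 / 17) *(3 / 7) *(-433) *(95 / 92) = -123405 / 1564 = -78.90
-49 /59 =-0.83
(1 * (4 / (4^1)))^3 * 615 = 615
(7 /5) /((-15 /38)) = -266 /75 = -3.55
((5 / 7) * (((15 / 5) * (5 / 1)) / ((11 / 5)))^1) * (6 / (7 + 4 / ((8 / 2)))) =1125 / 308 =3.65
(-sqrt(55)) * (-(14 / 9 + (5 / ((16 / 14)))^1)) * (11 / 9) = 4697 * sqrt(55) / 648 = 53.76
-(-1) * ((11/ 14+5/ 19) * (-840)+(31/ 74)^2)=-91649981/ 104044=-880.88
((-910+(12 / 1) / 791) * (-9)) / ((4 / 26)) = 42108183 / 791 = 53234.11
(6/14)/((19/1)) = 3/133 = 0.02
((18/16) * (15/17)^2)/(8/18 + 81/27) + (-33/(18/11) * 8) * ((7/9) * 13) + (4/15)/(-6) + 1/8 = -1972546004/1209465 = -1630.92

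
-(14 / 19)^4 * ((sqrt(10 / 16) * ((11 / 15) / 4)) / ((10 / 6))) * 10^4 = -10564400 * sqrt(10) / 130321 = -256.35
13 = 13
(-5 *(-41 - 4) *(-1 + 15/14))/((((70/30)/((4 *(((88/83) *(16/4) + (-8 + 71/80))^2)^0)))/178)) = 240300/49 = 4904.08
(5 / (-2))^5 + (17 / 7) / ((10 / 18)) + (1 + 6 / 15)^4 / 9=-117001051 / 1260000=-92.86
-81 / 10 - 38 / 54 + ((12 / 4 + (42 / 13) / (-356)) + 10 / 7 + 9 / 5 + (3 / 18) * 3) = -4557599 / 2186730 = -2.08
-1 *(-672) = 672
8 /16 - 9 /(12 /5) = -13 /4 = -3.25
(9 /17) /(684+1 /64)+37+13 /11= 312574116 /8186299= 38.18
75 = 75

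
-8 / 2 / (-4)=1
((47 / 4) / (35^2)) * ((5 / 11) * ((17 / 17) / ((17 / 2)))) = 47 / 91630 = 0.00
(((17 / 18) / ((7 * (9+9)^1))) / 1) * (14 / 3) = 17 / 486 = 0.03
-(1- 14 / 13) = 1 / 13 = 0.08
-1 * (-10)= 10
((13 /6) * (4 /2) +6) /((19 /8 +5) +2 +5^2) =248 /825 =0.30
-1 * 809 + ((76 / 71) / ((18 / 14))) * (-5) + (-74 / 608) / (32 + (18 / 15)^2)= -132056609059 / 162398016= -813.17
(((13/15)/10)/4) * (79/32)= 0.05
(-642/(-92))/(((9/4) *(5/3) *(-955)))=-214/109825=-0.00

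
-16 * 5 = -80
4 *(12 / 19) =48 / 19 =2.53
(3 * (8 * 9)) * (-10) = -2160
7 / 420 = 1 / 60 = 0.02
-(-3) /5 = 3 /5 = 0.60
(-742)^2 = 550564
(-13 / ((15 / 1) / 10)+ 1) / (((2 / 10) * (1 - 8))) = 115 / 21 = 5.48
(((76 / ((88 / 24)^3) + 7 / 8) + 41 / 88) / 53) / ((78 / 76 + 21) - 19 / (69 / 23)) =874779 / 252402854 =0.00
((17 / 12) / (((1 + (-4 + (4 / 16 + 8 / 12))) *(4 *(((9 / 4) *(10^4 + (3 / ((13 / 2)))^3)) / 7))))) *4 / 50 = -261443 / 61791232500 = -0.00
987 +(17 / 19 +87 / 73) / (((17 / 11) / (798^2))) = 1068173211 / 1241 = 860735.87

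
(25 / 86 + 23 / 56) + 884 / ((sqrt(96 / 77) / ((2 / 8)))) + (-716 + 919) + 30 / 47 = 221 * sqrt(462) / 24 + 23126351 / 113176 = 402.27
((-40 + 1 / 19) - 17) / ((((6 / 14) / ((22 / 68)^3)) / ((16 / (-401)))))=20161988 / 112296441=0.18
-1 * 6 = -6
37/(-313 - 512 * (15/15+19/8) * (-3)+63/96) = 0.01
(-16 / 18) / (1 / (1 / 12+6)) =-146 / 27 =-5.41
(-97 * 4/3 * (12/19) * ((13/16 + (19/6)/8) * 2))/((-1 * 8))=2813/114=24.68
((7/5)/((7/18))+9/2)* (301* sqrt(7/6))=2633.45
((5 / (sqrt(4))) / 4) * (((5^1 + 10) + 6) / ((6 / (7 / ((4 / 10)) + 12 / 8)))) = 665 / 16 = 41.56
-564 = -564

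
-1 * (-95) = 95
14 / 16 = 0.88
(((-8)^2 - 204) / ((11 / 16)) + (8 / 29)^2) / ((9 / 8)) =-5021696 / 27753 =-180.94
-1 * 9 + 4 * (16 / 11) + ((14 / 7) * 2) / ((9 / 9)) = 9 / 11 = 0.82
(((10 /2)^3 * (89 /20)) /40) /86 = 445 /2752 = 0.16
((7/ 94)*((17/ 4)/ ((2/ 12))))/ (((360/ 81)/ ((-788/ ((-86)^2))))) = -632961/ 13904480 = -0.05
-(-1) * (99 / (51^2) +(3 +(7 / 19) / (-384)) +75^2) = 11866963865 / 2108544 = 5628.04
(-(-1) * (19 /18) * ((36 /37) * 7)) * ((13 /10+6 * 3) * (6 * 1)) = 832.51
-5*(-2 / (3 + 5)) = 5 / 4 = 1.25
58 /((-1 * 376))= -29 /188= -0.15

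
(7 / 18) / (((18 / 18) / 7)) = 49 / 18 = 2.72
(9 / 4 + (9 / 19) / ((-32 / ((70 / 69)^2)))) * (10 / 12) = 898465 / 482448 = 1.86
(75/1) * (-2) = -150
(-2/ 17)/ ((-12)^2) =-1/ 1224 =-0.00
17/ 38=0.45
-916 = -916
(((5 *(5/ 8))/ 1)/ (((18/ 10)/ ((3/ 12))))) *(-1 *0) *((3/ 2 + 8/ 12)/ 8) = 0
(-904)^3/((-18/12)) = 1477526528/3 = 492508842.67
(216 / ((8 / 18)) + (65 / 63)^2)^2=3737103719281 / 15752961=237231.83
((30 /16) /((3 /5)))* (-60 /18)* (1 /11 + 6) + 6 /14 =-58229 /924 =-63.02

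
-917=-917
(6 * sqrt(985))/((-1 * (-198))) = sqrt(985)/33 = 0.95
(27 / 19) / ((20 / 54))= 729 / 190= 3.84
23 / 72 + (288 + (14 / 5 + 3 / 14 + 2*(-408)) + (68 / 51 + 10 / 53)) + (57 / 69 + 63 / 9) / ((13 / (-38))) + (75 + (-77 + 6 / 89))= -1947515802097 / 3554165160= -547.95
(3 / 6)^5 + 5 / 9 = 169 / 288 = 0.59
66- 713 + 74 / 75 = -48451 / 75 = -646.01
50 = 50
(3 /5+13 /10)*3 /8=57 /80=0.71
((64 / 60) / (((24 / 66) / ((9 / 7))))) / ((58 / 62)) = 4092 / 1015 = 4.03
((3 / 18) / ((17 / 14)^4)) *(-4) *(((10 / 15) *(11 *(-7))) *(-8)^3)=-6058049536 / 751689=-8059.25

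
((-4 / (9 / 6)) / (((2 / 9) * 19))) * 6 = -72 / 19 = -3.79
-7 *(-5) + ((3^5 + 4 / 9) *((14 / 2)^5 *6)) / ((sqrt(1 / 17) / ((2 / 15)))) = 35 + 147296548 *sqrt(17) / 45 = 13496017.79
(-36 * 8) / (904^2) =-9 / 25538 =-0.00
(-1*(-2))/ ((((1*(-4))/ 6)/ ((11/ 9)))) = -11/ 3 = -3.67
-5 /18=-0.28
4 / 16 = 1 / 4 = 0.25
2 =2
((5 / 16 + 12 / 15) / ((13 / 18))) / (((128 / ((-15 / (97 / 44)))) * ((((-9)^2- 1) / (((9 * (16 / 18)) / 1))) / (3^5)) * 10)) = -0.20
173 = 173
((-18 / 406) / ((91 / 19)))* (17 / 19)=-0.01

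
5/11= 0.45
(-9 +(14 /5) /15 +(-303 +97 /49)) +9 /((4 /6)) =-2178053 /7350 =-296.33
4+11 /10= 51 /10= 5.10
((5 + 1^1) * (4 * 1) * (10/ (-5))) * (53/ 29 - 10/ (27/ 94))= 413264/ 261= 1583.39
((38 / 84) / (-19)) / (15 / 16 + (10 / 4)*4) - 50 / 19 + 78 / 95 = -126572 / 69825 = -1.81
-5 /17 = -0.29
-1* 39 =-39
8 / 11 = 0.73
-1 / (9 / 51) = -17 / 3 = -5.67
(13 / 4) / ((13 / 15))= 15 / 4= 3.75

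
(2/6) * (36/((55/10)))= 24/11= 2.18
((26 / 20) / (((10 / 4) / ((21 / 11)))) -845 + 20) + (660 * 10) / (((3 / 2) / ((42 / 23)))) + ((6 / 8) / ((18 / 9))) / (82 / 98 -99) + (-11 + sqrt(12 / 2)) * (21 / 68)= 21 * sqrt(6) / 68 + 5964191734593 / 827512400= 7208.13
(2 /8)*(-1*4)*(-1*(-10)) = -10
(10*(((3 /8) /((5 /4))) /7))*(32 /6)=16 /7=2.29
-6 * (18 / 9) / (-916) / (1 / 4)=12 / 229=0.05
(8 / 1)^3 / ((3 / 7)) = 3584 / 3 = 1194.67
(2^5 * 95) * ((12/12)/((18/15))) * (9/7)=22800/7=3257.14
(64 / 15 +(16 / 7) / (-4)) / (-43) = -388 / 4515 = -0.09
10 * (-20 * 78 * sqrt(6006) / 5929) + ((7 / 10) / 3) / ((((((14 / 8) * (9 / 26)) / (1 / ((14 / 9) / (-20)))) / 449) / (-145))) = 6770920 / 21 -15600 * sqrt(6006) / 5929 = 322220.85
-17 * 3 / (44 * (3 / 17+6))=-289 / 1540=-0.19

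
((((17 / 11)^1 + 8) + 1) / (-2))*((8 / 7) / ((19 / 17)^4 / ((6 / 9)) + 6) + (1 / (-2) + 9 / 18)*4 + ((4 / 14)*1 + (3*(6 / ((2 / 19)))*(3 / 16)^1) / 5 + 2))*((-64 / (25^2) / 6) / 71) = 159923565764 / 14281324509375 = 0.01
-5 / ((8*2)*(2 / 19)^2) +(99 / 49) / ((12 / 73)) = -49901 / 3136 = -15.91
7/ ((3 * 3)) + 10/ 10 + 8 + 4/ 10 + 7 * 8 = 2978/ 45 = 66.18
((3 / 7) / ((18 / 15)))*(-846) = -302.14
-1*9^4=-6561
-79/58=-1.36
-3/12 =-0.25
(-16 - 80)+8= -88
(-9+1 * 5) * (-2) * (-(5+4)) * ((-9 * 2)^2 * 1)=-23328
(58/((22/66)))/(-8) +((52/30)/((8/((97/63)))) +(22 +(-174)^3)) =-9956564257/1890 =-5268023.42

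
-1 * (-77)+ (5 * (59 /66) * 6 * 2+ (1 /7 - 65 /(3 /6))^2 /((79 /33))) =305502630 /42581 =7174.62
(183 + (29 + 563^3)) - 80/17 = 178453754.29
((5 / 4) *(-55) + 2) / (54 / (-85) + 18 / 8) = -7565 / 183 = -41.34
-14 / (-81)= 14 / 81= 0.17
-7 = -7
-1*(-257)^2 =-66049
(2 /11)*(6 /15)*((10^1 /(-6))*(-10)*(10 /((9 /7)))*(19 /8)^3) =1200325 /9504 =126.30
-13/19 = -0.68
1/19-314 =-313.95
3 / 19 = 0.16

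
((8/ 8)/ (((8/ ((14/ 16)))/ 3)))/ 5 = 21/ 320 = 0.07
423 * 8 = 3384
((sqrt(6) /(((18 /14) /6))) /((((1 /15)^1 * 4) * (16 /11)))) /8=385 * sqrt(6) /256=3.68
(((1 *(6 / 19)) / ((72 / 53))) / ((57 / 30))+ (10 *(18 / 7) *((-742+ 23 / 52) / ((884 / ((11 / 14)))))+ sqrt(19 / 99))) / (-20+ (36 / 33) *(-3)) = 225750250715 / 312241133568 - sqrt(209) / 768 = 0.70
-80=-80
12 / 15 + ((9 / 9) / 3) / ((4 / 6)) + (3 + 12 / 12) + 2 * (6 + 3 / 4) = 94 / 5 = 18.80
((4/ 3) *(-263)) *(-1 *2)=2104/ 3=701.33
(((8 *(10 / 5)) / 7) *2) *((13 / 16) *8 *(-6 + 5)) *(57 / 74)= -5928 / 259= -22.89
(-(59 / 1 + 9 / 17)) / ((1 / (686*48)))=-33323136 / 17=-1960184.47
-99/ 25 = -3.96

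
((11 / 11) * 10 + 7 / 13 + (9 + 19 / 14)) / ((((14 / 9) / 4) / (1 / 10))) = 34227 / 6370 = 5.37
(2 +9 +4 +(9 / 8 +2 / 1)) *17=2465 / 8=308.12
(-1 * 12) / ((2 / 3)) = -18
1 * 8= 8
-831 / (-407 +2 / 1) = 277 / 135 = 2.05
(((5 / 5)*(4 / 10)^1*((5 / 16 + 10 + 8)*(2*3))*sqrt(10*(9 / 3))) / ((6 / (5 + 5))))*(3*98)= 43071*sqrt(30) / 2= 117954.79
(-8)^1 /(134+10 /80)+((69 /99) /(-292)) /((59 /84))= -3204881 /50835521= -0.06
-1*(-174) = 174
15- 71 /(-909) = 13706 /909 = 15.08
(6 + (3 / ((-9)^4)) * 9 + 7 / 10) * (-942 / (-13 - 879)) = 2557687 / 361260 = 7.08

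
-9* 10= -90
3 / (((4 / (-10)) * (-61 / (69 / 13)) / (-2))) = -1035 / 793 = -1.31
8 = 8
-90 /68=-45 /34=-1.32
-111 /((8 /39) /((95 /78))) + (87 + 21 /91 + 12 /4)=-118317 /208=-568.83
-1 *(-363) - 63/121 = 43860/121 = 362.48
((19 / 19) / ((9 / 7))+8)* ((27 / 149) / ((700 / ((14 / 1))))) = 237 / 7450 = 0.03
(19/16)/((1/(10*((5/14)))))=475/112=4.24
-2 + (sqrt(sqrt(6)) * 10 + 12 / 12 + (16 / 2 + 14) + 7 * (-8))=-35 + 10 * 6^(1 / 4)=-19.35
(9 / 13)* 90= 810 / 13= 62.31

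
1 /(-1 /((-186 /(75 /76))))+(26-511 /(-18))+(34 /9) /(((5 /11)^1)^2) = 39173 /150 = 261.15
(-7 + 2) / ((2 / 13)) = -65 / 2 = -32.50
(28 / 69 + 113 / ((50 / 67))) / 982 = 523799 / 3387900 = 0.15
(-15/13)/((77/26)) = -0.39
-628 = -628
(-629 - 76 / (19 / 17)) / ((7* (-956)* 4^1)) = 697 / 26768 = 0.03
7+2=9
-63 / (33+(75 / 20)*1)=-12 / 7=-1.71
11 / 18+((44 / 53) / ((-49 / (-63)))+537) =3597295 / 6678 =538.68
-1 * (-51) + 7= 58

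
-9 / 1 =-9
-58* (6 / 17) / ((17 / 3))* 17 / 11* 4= -4176 / 187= -22.33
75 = 75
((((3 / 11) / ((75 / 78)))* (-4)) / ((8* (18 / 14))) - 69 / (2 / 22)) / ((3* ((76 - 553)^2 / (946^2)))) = -50950496696 / 51194025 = -995.24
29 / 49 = 0.59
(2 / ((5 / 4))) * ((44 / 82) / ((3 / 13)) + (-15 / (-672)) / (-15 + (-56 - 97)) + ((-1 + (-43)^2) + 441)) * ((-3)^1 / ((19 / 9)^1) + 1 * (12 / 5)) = 3588.94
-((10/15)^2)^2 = -16/81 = -0.20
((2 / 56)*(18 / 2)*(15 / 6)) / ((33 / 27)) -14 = -13.34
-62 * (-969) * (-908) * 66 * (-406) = 1461743879904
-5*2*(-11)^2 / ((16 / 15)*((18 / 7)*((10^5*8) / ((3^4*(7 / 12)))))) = -53361 / 2048000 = -0.03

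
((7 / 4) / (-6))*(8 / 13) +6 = 227 / 39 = 5.82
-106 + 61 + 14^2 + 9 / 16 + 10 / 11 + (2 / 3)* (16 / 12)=242923 / 1584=153.36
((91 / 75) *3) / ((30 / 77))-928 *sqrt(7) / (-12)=7007 / 750 + 232 *sqrt(7) / 3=213.95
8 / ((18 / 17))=68 / 9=7.56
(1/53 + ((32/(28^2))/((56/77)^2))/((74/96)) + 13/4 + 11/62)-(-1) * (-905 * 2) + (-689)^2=5634793845251/11915036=472914.55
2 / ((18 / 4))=4 / 9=0.44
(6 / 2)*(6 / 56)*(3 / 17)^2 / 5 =81 / 40460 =0.00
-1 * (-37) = 37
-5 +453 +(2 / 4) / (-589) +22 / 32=4228423 / 9424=448.69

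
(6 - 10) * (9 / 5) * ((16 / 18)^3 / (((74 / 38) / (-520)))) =4046848 / 2997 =1350.30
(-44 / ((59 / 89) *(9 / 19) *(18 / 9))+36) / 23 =-18086 / 12213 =-1.48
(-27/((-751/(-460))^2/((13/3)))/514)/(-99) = 1375400/1594430827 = 0.00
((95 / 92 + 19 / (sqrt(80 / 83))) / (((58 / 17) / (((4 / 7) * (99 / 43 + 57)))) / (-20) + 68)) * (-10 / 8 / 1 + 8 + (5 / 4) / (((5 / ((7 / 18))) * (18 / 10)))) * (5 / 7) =75655684375 / 1025051038074 + 3026227375 * sqrt(415) / 44567436438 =1.46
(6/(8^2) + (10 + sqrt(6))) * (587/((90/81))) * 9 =47547 * sqrt(6)/10 + 15357681/320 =59639.34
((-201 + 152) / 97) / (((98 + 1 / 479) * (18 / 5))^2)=-281065225 / 69256162885572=-0.00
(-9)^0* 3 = 3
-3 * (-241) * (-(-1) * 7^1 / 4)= 5061 / 4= 1265.25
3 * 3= 9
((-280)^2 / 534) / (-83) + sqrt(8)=-39200 / 22161 + 2 * sqrt(2)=1.06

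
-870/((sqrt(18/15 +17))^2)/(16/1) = -2175/728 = -2.99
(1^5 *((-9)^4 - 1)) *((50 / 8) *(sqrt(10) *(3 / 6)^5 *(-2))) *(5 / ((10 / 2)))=-5125 *sqrt(10) / 2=-8103.34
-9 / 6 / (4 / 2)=-0.75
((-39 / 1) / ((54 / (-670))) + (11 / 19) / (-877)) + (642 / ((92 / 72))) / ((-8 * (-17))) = 57180856675 / 117274194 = 487.58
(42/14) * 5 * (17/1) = 255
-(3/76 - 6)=453/76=5.96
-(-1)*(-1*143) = -143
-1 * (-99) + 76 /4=118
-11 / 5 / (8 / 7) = -1.92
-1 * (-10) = 10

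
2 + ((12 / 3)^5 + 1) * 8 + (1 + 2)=8205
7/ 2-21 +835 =1635/ 2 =817.50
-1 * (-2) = 2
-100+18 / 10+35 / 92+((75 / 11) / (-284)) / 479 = -4208335332 / 43021385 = -97.82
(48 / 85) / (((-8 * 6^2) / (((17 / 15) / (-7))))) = 1 / 3150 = 0.00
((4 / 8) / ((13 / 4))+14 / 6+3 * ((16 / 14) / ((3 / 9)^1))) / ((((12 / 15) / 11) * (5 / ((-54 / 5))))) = -379.35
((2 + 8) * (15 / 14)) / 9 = 25 / 21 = 1.19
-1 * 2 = -2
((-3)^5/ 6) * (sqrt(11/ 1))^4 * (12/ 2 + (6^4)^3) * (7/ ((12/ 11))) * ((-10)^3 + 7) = 271878032423489877/ 4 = 67969508105872469.25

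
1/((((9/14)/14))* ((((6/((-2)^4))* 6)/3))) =784/27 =29.04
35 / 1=35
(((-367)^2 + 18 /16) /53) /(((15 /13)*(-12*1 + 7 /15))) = -14007773 /73352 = -190.97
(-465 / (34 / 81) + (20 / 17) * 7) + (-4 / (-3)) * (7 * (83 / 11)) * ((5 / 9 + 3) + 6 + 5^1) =-752249 / 10098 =-74.49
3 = 3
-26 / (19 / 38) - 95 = -147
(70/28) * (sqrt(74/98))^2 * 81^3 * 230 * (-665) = -1074108691125/7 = -153444098732.14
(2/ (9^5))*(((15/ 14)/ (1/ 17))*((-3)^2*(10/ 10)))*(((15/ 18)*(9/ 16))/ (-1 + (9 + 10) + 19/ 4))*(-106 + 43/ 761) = -0.01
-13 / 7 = -1.86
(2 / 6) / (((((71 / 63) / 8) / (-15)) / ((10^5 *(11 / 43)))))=-2772000000 / 3053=-907959.38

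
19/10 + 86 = 879/10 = 87.90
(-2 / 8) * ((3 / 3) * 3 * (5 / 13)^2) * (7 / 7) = -75 / 676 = -0.11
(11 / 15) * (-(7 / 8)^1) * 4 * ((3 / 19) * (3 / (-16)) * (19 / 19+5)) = 693 / 1520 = 0.46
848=848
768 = 768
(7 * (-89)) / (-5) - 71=268 / 5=53.60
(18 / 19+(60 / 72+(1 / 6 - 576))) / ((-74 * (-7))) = -10907 / 9842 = -1.11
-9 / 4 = -2.25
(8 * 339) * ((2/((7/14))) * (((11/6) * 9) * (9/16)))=100683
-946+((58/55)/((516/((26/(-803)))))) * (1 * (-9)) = -1796542739/1899095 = -946.00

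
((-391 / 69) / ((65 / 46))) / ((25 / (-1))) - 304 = -303.84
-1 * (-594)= 594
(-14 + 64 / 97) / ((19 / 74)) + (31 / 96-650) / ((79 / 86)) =-5305787633 / 6988656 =-759.20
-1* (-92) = 92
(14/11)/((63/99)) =2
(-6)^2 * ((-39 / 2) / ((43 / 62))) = -43524 / 43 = -1012.19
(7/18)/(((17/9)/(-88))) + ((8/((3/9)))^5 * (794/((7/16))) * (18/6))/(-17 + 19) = 2579507967892/119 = 21676537545.31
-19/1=-19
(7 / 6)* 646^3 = 943551476 / 3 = 314517158.67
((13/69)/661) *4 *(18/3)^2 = 624/15203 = 0.04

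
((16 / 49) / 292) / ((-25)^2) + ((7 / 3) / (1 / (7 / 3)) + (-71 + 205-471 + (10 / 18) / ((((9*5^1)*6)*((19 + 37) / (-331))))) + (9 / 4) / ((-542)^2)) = -105829325240953409 / 319178625255000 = -331.57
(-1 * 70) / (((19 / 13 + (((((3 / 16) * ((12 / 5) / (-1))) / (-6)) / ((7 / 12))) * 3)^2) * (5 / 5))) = -4459000 / 102577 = -43.47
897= 897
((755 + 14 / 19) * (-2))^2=824723524 / 361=2284552.70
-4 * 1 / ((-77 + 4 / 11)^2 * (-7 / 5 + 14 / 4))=-4840 / 14923629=-0.00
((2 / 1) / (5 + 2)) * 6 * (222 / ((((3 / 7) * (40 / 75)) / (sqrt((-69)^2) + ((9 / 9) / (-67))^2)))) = 515720430 / 4489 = 114885.37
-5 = -5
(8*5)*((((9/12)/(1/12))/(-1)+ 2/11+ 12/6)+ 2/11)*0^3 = 0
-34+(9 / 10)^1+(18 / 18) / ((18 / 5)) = -1477 / 45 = -32.82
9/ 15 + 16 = 16.60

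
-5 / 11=-0.45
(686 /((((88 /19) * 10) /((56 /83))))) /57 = 0.18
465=465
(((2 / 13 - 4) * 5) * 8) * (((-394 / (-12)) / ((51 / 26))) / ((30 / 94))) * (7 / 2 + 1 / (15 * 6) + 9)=-417025360 / 4131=-100950.22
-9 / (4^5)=-9 / 1024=-0.01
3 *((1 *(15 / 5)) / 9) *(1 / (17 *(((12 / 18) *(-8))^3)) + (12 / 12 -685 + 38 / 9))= -426008819 / 626688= -679.78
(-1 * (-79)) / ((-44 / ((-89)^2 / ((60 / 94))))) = -29410673 / 1320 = -22280.81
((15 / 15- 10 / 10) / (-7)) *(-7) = 0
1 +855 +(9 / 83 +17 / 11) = 783038 / 913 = 857.65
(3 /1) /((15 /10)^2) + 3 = 13 /3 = 4.33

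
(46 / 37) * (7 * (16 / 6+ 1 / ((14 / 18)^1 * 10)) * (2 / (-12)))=-13501 / 3330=-4.05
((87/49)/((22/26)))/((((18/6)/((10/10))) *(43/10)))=3770/23177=0.16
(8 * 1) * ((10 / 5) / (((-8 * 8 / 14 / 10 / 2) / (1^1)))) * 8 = -560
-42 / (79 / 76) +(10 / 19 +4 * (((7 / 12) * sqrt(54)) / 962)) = -59858 / 1501 +7 * sqrt(6) / 962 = -39.86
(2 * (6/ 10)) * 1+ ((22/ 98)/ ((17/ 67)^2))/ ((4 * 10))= 729107/ 566440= 1.29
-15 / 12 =-5 / 4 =-1.25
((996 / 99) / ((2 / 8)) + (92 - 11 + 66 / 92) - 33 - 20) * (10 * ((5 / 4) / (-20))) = -523405 / 12144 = -43.10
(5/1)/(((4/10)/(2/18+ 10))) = 126.39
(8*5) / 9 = 40 / 9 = 4.44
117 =117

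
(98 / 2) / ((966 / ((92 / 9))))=14 / 27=0.52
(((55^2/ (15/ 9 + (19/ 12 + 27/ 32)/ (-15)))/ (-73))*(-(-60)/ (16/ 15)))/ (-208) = 7.45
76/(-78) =-38/39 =-0.97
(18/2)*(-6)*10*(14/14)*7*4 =-15120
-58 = -58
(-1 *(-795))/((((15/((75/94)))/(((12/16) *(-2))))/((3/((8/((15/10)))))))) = -107325/3008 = -35.68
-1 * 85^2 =-7225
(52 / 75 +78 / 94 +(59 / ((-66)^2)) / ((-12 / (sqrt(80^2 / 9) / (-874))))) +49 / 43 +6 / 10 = 1412095084121 / 432800888850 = 3.26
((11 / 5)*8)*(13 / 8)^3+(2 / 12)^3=652549 / 8640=75.53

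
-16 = -16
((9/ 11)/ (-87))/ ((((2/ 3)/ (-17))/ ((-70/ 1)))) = -16.79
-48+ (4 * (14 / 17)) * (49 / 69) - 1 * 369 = -486397 / 1173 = -414.66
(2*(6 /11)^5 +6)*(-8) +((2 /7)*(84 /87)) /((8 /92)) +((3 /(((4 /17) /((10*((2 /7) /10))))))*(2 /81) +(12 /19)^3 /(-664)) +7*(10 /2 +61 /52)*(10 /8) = 8.50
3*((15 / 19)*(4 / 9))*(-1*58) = -1160 / 19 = -61.05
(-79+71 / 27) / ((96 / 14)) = -7217 / 648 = -11.14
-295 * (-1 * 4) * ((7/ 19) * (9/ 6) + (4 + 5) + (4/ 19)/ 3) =647230/ 57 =11354.91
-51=-51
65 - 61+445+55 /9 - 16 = 3952 /9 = 439.11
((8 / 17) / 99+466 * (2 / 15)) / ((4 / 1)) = 130723 / 8415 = 15.53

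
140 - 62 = 78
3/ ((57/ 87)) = 87/ 19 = 4.58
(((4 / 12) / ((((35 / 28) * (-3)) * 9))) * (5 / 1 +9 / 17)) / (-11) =376 / 75735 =0.00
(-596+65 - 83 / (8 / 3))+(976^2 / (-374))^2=1814644815959 / 279752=6486619.63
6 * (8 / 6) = 8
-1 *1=-1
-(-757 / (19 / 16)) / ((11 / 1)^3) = 12112 / 25289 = 0.48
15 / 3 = 5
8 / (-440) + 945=944.98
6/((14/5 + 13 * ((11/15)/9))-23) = -405/1292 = -0.31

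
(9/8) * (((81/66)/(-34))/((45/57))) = -0.05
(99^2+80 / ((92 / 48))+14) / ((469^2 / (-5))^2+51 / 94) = 532756750 / 104603703397727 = 0.00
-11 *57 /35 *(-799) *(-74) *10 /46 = -37072002 /161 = -230260.88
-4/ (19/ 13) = -52/ 19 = -2.74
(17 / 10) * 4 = 34 / 5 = 6.80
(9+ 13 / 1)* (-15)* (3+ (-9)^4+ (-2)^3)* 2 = -4326960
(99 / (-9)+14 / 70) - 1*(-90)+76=776 / 5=155.20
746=746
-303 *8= -2424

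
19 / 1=19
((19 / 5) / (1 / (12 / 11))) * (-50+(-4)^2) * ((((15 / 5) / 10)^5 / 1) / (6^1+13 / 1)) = -12393 / 687500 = -0.02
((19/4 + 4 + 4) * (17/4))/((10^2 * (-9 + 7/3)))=-0.08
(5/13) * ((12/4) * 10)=150/13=11.54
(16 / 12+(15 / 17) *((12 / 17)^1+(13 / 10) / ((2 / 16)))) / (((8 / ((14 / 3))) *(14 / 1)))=2413 / 5202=0.46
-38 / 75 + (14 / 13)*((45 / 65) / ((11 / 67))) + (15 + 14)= 4605833 / 139425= 33.03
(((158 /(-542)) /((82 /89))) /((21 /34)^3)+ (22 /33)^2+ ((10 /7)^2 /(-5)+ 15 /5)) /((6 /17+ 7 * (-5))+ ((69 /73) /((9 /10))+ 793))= 216252933277 /96973979650506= 0.00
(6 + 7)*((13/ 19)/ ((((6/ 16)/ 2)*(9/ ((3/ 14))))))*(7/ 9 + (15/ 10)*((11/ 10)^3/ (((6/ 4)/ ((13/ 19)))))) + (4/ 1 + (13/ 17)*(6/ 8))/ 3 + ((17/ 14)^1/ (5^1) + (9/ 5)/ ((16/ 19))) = 40447569761/ 6959358000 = 5.81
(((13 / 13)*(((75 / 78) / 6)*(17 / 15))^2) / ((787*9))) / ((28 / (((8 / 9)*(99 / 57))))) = 79475 / 309493724904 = 0.00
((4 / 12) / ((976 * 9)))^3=1 / 18299564126208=0.00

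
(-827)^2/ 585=683929/ 585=1169.11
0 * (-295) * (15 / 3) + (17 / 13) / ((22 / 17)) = 289 / 286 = 1.01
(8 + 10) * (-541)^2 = 5268258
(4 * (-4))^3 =-4096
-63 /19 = -3.32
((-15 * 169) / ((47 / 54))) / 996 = -22815 / 7802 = -2.92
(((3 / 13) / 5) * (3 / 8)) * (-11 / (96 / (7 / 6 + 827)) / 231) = -4969 / 698880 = -0.01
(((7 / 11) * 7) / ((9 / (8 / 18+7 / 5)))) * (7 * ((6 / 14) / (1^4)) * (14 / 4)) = 28469 / 2970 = 9.59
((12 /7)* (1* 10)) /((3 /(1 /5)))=8 /7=1.14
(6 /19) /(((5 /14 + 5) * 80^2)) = 7 /760000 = 0.00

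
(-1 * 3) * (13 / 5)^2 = -507 / 25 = -20.28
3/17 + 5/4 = 97/68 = 1.43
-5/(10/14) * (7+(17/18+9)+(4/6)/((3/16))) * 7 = -2009/2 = -1004.50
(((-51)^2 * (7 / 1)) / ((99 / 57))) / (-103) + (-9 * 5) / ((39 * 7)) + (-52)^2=268280216 / 103103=2602.06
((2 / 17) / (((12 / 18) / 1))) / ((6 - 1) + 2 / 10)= 0.03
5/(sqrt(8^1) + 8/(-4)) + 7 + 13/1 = 5* sqrt(2)/2 + 45/2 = 26.04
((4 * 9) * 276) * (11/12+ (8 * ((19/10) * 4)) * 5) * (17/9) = 5722676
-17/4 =-4.25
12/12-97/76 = -0.28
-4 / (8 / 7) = -7 / 2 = -3.50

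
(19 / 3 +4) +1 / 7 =220 / 21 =10.48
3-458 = -455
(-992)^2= 984064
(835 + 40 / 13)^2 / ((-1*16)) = -118701025 / 2704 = -43898.31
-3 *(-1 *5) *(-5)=-75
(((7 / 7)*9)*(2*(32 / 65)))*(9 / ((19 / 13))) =5184 / 95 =54.57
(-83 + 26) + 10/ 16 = -451/ 8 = -56.38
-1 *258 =-258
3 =3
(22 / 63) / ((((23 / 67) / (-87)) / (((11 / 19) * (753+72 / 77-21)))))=-804137752 / 21413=-37553.72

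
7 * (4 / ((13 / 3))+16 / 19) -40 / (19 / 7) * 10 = -33348 / 247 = -135.01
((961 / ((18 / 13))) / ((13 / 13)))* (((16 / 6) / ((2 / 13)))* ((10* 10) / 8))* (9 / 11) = 4060225 / 33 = 123037.12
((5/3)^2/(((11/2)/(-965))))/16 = -24125/792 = -30.46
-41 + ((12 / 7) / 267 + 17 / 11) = -270338 / 6853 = -39.45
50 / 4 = 25 / 2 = 12.50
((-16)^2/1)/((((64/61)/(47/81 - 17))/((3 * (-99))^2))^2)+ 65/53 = 103427157656055185/212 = 487863951207807.48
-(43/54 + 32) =-32.80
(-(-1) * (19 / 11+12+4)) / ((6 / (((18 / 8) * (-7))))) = -4095 / 88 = -46.53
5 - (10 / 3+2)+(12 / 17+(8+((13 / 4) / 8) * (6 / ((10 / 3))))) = 74287 / 8160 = 9.10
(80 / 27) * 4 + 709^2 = 13572707 / 27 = 502692.85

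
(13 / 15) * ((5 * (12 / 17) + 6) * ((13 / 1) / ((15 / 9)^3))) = 246402 / 10625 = 23.19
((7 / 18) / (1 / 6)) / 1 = 2.33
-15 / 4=-3.75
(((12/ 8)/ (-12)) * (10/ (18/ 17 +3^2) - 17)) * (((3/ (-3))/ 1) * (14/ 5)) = -19159/ 3420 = -5.60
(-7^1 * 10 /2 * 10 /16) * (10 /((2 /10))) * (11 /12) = -48125 /48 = -1002.60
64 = 64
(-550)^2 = 302500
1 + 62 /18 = 40 /9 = 4.44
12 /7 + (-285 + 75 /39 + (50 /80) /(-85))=-3482235 /12376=-281.37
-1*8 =-8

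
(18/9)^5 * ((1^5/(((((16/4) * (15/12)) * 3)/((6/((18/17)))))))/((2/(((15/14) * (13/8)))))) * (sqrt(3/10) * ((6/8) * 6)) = 663 * sqrt(30)/140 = 25.94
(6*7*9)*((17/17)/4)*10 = 945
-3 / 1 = -3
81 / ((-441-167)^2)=81 / 369664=0.00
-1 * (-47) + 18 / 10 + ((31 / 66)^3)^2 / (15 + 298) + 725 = 100093689945044357 / 129353431775040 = 773.80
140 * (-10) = -1400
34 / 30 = 17 / 15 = 1.13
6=6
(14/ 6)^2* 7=343/ 9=38.11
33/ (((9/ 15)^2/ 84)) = 7700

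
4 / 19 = 0.21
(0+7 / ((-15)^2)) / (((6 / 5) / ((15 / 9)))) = 7 / 162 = 0.04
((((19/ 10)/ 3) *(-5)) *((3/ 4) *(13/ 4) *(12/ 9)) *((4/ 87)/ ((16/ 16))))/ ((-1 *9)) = 247/ 4698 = 0.05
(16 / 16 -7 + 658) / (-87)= -652 / 87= -7.49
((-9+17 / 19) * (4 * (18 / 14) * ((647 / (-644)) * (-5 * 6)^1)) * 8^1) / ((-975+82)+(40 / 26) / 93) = 3379203360 / 300231673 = 11.26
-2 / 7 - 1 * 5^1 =-37 / 7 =-5.29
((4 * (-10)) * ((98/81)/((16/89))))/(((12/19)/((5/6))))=-2071475/5832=-355.19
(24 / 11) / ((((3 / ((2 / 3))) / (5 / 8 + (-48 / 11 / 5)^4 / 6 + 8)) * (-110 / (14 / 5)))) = -2979531394 / 27680640625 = -0.11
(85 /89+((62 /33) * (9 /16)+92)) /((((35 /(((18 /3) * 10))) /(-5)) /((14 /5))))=-2208903 /979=-2256.28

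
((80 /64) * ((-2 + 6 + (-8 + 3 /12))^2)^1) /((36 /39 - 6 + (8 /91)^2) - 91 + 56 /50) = -232903125 /1258038848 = -0.19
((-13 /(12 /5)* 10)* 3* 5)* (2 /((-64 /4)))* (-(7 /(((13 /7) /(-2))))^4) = -327992.77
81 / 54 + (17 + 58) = 153 / 2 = 76.50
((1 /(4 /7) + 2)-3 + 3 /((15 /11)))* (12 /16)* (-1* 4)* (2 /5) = -177 /50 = -3.54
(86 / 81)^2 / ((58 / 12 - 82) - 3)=-14792 / 1051947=-0.01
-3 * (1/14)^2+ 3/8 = 141/392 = 0.36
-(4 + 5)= -9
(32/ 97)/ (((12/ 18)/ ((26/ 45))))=416/ 1455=0.29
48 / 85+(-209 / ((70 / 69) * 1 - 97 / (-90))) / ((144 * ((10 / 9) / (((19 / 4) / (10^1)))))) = 2527143 / 9424256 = 0.27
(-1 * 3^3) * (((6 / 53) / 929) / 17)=-162 / 837029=-0.00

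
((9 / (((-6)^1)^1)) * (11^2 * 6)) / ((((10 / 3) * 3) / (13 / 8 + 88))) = -780813 / 80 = -9760.16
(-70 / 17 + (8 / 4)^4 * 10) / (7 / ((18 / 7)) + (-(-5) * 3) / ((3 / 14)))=47700 / 22253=2.14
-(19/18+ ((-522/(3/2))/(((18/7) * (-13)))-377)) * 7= 598745/234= 2558.74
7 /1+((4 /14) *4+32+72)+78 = 1331 /7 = 190.14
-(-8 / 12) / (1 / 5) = 10 / 3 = 3.33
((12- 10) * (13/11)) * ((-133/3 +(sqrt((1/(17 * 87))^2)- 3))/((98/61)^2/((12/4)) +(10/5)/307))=-129.06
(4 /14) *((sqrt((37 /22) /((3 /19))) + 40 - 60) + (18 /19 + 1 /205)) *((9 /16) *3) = -2003157 /218120 + 9 *sqrt(46398) /1232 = -7.61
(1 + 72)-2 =71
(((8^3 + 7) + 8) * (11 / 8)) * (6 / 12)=5797 / 16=362.31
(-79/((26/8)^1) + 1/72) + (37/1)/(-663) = -387451/15912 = -24.35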